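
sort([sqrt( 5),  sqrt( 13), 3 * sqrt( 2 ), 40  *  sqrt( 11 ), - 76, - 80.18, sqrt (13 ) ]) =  [ - 80.18  ,-76,sqrt( 5 ), sqrt( 13 ), sqrt( 13), 3*sqrt( 2) , 40*sqrt( 11)]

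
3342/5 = 668 + 2/5=668.40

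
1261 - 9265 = -8004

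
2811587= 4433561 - 1621974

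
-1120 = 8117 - 9237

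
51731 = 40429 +11302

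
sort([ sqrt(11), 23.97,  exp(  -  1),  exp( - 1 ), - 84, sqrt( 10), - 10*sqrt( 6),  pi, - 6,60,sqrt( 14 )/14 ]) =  [-84, - 10* sqrt( 6),  -  6 , sqrt( 14)/14,  exp( - 1 ), exp( - 1 ) , pi,sqrt(10), sqrt(11),23.97, 60] 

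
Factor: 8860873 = 7^1*199^1*6361^1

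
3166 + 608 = 3774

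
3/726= 1/242= 0.00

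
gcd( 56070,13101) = 3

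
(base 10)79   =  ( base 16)4F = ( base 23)3A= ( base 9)87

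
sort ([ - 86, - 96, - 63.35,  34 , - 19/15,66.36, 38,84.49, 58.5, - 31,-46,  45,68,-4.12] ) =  [  -  96, - 86, - 63.35,  -  46, - 31, - 4.12 , - 19/15, 34, 38, 45, 58.5, 66.36,68,84.49 ]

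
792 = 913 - 121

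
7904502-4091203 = 3813299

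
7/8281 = 1/1183 = 0.00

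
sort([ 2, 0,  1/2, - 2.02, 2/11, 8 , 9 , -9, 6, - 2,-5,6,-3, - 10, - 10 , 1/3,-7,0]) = [ - 10,- 10,- 9, - 7, - 5 , - 3, - 2.02,-2, 0, 0,2/11, 1/3,1/2,2,6 , 6,8, 9 ]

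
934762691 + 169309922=1104072613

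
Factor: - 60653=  - 131^1*463^1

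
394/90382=197/45191 = 0.00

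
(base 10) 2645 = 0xa55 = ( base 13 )1286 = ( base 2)101001010101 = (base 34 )29r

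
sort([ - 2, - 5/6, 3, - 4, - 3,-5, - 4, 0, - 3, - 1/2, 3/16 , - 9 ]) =[ - 9,- 5, -4, - 4, - 3, - 3, - 2, - 5/6,-1/2, 0, 3/16,3]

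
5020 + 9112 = 14132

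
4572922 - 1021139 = 3551783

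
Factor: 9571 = 17^1*563^1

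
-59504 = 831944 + -891448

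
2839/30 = 94 + 19/30 = 94.63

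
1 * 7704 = 7704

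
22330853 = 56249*397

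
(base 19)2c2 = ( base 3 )1022021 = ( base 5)12302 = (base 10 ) 952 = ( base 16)3B8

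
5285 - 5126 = 159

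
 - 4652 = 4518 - 9170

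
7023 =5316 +1707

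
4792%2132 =528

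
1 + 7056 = 7057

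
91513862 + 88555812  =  180069674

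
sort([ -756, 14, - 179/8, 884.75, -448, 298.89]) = [-756, - 448, - 179/8, 14, 298.89 , 884.75 ]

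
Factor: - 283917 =-3^1*17^1* 19^1*293^1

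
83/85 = 83/85 = 0.98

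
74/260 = 37/130 = 0.28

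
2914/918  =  1457/459 = 3.17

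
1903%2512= 1903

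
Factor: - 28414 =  - 2^1*14207^1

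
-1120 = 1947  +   - 3067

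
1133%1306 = 1133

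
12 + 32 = 44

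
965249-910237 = 55012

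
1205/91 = 1205/91 = 13.24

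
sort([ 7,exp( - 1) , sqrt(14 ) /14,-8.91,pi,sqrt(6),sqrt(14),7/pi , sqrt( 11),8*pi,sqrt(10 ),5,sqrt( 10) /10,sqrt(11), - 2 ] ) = [ - 8.91,- 2, sqrt(14)/14,sqrt(10 ) /10,exp( - 1 ), 7/pi, sqrt (6 ),pi,sqrt( 10),sqrt(11 ),  sqrt (11 ), sqrt(14),5,7, 8*pi] 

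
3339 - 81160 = - 77821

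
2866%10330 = 2866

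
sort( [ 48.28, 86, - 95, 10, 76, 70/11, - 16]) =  [ - 95, - 16,70/11 , 10 , 48.28,76,86 ] 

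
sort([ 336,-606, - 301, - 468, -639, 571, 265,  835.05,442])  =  [ - 639, - 606 ,  -  468, - 301,265,  336,442,571, 835.05] 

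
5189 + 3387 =8576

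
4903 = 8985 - 4082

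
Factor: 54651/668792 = 2^(-3)*3^1*41^( - 1 ) * 2039^(-1)*18217^1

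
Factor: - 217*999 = - 216783= - 3^3*7^1*31^1*37^1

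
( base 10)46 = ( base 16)2e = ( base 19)28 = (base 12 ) 3A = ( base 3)1201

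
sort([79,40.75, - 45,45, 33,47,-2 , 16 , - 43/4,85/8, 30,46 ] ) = [ -45, - 43/4, - 2,85/8, 16,30 , 33, 40.75, 45, 46, 47 , 79 ]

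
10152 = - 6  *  ( - 1692) 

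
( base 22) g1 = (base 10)353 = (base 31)BC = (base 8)541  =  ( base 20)HD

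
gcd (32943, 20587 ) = 1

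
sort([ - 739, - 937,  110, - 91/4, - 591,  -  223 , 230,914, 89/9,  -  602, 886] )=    [-937, - 739, - 602, - 591, - 223,-91/4,89/9 , 110,230, 886, 914]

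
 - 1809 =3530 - 5339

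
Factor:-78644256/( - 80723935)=2^5 * 3^1*5^ ( - 1)*101^1*8111^1*16144787^(  -  1 ) 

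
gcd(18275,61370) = 85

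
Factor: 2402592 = 2^5 * 3^1 * 29^1*863^1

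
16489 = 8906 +7583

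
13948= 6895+7053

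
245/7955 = 49/1591 = 0.03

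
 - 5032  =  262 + -5294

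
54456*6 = 326736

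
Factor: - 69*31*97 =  - 207483= - 3^1 * 23^1 * 31^1*97^1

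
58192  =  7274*8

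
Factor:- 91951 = -91951^1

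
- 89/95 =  - 1+6/95 = - 0.94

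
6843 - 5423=1420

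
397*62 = 24614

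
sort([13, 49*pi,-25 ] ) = [-25, 13,49*pi ] 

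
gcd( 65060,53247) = 1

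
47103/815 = 47103/815=57.80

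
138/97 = 1 + 41/97 = 1.42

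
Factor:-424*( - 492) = 208608=2^5*3^1 * 41^1 *53^1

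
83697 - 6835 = 76862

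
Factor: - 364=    - 2^2 * 7^1*13^1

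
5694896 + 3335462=9030358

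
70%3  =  1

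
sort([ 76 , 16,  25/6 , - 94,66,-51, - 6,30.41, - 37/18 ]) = [- 94,-51,-6, -37/18,  25/6, 16,30.41, 66,76]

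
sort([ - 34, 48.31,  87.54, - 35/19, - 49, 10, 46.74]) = [ -49, - 34,- 35/19, 10, 46.74, 48.31 , 87.54]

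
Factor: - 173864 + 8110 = -165754 =- 2^1*179^1*463^1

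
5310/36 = 295/2 = 147.50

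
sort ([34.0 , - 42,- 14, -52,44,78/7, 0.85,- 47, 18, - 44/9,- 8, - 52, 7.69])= [ - 52, - 52, - 47, - 42,-14 , - 8, - 44/9, 0.85, 7.69,  78/7, 18, 34.0,44]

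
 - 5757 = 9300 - 15057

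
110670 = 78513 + 32157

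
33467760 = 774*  43240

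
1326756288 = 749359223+577397065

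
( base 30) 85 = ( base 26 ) 9B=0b11110101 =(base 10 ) 245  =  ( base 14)137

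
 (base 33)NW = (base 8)1427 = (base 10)791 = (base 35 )ml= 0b1100010111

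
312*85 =26520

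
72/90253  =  72/90253 = 0.00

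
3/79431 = 1/26477 =0.00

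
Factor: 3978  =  2^1*3^2*13^1*17^1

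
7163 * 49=350987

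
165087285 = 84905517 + 80181768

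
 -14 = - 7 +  - 7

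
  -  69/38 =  - 69/38 =- 1.82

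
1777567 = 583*3049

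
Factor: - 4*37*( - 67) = 2^2*37^1*67^1 = 9916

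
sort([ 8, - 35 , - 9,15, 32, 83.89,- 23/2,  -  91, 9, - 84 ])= [ - 91,-84, - 35 , - 23/2, - 9,  8, 9, 15, 32, 83.89 ] 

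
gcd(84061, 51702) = 1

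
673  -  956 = - 283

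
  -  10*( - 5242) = 52420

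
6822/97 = 6822/97 = 70.33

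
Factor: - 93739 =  - 93739^1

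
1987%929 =129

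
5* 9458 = 47290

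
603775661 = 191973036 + 411802625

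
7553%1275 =1178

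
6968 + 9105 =16073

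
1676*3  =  5028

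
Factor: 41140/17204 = 5^1*11^1*23^( - 1 ) = 55/23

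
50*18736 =936800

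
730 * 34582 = 25244860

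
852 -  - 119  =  971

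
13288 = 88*151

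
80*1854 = 148320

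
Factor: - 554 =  - 2^1*277^1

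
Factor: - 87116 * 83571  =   - 7280371236 =- 2^2*3^1*29^1*89^1*313^1*751^1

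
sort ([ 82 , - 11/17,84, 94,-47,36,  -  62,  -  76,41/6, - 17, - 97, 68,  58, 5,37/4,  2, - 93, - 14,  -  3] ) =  [ - 97, - 93, - 76, - 62,-47, - 17 , - 14,-3, - 11/17,  2, 5,41/6,37/4, 36,  58,  68,  82,84, 94] 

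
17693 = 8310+9383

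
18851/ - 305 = - 18851/305 =- 61.81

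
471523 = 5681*83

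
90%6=0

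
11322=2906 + 8416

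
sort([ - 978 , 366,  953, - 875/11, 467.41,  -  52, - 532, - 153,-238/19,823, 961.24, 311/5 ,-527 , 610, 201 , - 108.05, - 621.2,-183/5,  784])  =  [- 978, - 621.2,-532, - 527, - 153, - 108.05,  -  875/11,  -  52, - 183/5, - 238/19, 311/5, 201,366, 467.41, 610, 784, 823, 953,961.24]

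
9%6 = 3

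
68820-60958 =7862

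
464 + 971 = 1435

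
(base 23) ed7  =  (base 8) 17040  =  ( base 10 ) 7712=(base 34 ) 6MS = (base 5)221322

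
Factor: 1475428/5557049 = 2^2*193^(-1)* 28793^( - 1)*368857^1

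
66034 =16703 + 49331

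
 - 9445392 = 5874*( - 1608)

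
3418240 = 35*97664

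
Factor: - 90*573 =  - 2^1 * 3^3*5^1*191^1 = -51570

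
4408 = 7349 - 2941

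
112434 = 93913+18521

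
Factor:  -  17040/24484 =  - 2^2*3^1*5^1*71^1*6121^( - 1 ) = - 4260/6121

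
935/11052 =935/11052=0.08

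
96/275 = 96/275 = 0.35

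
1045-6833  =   - 5788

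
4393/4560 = 4393/4560= 0.96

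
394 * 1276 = 502744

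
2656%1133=390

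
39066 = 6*6511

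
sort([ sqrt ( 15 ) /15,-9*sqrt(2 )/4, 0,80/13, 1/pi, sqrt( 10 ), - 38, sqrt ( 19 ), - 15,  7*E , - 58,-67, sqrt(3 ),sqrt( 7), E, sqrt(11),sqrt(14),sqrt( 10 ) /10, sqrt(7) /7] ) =[ - 67,- 58, - 38, - 15,  -  9*sqrt(2)/4,0,sqrt( 15 ) /15,sqrt ( 10 ) /10, 1/pi,sqrt( 7)/7,sqrt(3),sqrt(7),E,sqrt ( 10 ),sqrt(11 ),sqrt( 14), sqrt( 19),80/13,7 * E]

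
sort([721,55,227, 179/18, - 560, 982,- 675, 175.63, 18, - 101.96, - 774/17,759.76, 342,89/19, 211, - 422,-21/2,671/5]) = [ - 675,-560,  -  422,-101.96,-774/17, - 21/2, 89/19,179/18, 18 , 55,671/5 , 175.63, 211, 227, 342 , 721,759.76, 982]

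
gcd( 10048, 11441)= 1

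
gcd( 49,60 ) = 1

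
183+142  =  325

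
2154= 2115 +39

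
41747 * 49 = 2045603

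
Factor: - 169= -13^2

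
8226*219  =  1801494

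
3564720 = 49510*72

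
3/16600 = 3/16600=0.00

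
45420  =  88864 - 43444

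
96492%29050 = 9342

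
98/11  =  8 + 10/11 = 8.91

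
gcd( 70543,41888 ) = 11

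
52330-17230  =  35100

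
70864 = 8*8858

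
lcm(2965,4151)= 20755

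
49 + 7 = 56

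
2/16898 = 1/8449 = 0.00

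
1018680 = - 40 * ( - 25467) 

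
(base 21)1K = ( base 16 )29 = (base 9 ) 45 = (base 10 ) 41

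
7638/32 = 3819/16 = 238.69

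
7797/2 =3898 + 1/2 = 3898.50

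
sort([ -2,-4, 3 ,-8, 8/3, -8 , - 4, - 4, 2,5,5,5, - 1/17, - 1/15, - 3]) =[  -  8, - 8, - 4, - 4 , - 4 , - 3 ,-2, - 1/15, - 1/17, 2, 8/3,3,5, 5,5 ]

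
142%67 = 8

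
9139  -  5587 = 3552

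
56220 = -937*( - 60)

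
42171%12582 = 4425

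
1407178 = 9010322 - 7603144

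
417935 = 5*83587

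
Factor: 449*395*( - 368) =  - 2^4*5^1*23^1*79^1*449^1=- 65266640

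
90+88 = 178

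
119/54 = 2 + 11/54 = 2.20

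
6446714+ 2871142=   9317856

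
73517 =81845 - 8328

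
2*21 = 42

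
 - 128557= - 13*9889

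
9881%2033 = 1749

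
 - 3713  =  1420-5133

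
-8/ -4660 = 2/1165 = 0.00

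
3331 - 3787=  - 456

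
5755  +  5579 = 11334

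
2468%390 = 128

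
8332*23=191636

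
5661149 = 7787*727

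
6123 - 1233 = 4890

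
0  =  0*3866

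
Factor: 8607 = 3^1*19^1*151^1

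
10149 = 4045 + 6104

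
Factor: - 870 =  - 2^1*3^1*5^1*29^1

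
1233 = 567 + 666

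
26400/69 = 382 + 14/23 = 382.61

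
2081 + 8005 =10086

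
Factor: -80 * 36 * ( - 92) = 2^8*3^2*5^1*23^1 = 264960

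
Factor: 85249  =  163^1*523^1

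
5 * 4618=23090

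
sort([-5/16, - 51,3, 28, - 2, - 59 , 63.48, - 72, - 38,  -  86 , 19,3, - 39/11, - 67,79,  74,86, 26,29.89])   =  [-86,-72, - 67, - 59,- 51,-38, - 39/11, - 2 , - 5/16, 3,3, 19, 26, 28, 29.89, 63.48,74,  79,86]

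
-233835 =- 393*595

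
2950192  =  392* 7526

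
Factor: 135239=13^1 * 101^1*103^1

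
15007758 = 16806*893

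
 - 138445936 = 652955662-791401598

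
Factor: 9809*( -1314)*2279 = -2^1*3^2*17^1*43^1 *53^1*73^1*577^1 = - 29374090254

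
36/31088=9/7772 = 0.00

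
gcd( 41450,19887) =1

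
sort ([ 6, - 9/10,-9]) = [  -  9,  -  9/10, 6] 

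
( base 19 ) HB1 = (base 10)6347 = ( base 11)4850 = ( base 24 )B0B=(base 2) 1100011001011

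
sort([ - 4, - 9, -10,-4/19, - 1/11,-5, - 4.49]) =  [ - 10, - 9,  -  5 , - 4.49,-4,  -  4/19,-1/11]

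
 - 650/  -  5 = 130/1 = 130.00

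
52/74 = 26/37 = 0.70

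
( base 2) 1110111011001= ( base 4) 1313121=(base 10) 7641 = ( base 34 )6kp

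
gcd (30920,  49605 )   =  5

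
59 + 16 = 75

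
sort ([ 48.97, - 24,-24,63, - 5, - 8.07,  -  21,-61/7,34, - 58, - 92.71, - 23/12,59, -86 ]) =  [ - 92.71, - 86, - 58,-24, - 24, - 21, - 61/7, - 8.07, - 5, - 23/12 , 34,48.97,59,63 ] 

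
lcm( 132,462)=924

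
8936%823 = 706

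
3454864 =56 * 61694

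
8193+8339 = 16532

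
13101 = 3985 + 9116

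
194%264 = 194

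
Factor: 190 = 2^1*5^1*19^1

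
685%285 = 115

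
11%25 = 11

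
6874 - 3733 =3141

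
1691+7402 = 9093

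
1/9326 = 1/9326 = 0.00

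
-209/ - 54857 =19/4987 = 0.00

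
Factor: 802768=2^4*131^1*383^1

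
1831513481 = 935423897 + 896089584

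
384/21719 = 384/21719 = 0.02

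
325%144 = 37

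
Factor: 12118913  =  83^1*146011^1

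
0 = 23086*0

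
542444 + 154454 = 696898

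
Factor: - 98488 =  - 2^3*13^1*947^1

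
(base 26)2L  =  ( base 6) 201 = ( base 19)3G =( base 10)73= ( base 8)111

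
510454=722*707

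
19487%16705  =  2782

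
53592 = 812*66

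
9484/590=4742/295 = 16.07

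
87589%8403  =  3559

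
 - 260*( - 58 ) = 15080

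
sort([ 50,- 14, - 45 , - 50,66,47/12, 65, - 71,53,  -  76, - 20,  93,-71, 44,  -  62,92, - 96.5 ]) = [ - 96.5, - 76, - 71, -71,-62, - 50,  -  45,  -  20,  -  14,47/12,  44,50 , 53 , 65,66, 92 , 93]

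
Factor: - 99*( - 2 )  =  198 = 2^1*3^2*11^1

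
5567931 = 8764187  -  3196256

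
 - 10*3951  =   - 39510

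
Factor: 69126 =2^1*3^1*41^1 * 281^1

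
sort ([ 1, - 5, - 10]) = [-10, - 5,1 ] 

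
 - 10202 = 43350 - 53552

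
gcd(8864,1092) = 4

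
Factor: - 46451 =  - 46451^1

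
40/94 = 20/47= 0.43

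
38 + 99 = 137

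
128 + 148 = 276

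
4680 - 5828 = - 1148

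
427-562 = - 135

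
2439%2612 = 2439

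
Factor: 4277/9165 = 3^(- 1 )*5^( - 1 ) * 7^1 = 7/15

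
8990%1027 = 774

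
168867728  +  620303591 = 789171319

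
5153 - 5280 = -127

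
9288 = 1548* 6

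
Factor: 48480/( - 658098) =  - 2^4*3^ ( - 2)*5^1  *7^( - 1 ) * 101^1*1741^( - 1) = - 8080/109683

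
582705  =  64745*9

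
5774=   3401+2373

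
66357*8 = 530856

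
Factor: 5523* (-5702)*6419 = -2^1*3^1* 7^3*131^1 * 263^1*2851^1 = - 202148085174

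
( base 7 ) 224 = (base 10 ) 116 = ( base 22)56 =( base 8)164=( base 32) 3K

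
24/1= 24 = 24.00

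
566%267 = 32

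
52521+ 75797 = 128318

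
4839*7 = 33873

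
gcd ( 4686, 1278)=426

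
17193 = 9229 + 7964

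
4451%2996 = 1455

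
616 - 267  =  349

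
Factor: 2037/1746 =7/6 = 2^( - 1)*3^( - 1)*7^1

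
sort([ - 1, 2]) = [ - 1, 2]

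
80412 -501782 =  - 421370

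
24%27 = 24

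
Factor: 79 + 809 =2^3*3^1*37^1 = 888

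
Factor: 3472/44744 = 62/799 = 2^1*17^ ( - 1 ) *31^1*47^(-1) 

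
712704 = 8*89088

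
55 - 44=11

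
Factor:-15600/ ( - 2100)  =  52/7 = 2^2 * 7^( - 1)*13^1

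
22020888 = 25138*876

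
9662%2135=1122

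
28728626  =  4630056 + 24098570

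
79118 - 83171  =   - 4053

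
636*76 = 48336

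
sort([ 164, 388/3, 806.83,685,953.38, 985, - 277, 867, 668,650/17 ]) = [ - 277, 650/17, 388/3,  164, 668, 685, 806.83,867, 953.38,985]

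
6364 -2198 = 4166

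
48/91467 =16/30489 = 0.00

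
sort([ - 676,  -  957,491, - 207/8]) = [ - 957, - 676, - 207/8,491 ] 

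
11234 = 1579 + 9655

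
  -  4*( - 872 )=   3488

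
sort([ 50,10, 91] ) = [10,  50,91 ]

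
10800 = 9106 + 1694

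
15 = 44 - 29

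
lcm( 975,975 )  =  975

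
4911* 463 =2273793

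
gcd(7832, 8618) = 2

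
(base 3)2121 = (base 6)154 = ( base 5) 240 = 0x46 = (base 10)70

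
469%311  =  158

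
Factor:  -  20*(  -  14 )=2^3 * 5^1 *7^1=280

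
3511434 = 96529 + 3414905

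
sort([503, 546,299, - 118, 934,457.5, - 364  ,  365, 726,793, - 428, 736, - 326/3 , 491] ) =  [ - 428 , - 364, - 118, - 326/3, 299, 365 , 457.5,  491, 503,  546, 726,  736,793,  934]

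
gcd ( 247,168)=1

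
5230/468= 2615/234 = 11.18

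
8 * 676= 5408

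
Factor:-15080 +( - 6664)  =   - 2^4*3^2*151^1 = - 21744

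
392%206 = 186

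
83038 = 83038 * 1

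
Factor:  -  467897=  - 467897^1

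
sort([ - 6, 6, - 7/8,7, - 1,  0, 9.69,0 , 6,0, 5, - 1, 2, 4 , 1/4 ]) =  [ - 6, - 1, - 1 , - 7/8, 0, 0,0, 1/4,2, 4, 5,6, 6,7 , 9.69]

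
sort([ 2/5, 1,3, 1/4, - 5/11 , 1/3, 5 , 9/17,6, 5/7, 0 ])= [-5/11, 0, 1/4, 1/3, 2/5, 9/17, 5/7 , 1 , 3, 5, 6]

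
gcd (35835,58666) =1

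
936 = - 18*( - 52)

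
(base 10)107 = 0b1101011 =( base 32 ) 3b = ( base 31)3E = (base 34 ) 35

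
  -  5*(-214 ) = 1070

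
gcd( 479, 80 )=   1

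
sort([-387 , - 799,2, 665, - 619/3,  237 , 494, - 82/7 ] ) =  [ - 799,-387,  -  619/3 ,  -  82/7, 2,237,494,  665 ] 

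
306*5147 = 1574982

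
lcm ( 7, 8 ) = 56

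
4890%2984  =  1906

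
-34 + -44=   -  78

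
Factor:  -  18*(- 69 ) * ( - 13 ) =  - 16146  =  - 2^1*3^3 *13^1*23^1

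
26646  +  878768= 905414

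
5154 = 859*6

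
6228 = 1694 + 4534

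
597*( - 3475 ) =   -  2074575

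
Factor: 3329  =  3329^1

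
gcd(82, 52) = 2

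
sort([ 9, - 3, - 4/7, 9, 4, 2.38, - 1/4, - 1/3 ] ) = [ - 3,  -  4/7, - 1/3, - 1/4, 2.38, 4 , 9, 9 ]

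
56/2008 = 7/251  =  0.03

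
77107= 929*83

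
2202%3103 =2202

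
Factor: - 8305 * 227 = -5^1 * 11^1*151^1*227^1 = - 1885235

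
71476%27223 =17030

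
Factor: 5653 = 5653^1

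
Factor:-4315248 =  -2^4*3^3 * 7^1*1427^1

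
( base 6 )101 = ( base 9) 41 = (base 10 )37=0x25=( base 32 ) 15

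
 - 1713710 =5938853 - 7652563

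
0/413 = 0= 0.00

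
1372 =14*98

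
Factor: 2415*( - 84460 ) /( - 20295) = 2^2 * 3^( - 1 )*5^1*7^1*11^( - 1 ) * 23^1*103^1 =331660/33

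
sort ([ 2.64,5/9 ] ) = [ 5/9,2.64]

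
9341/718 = 13 +7/718 = 13.01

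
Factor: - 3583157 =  - 71^1 *109^1 * 463^1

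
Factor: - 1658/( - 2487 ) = 2^1*3^(-1)=   2/3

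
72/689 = 72/689 = 0.10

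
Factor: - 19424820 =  - 2^2*3^1*5^1*43^1*7529^1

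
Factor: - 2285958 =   -  2^1*3^1*149^1*2557^1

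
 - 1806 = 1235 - 3041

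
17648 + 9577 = 27225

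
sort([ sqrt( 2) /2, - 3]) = [-3, sqrt( 2 )/2]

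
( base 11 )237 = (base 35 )82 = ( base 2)100011010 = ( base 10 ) 282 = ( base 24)BI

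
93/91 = 93/91  =  1.02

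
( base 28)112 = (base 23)1C9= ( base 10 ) 814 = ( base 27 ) 134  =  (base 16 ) 32e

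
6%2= 0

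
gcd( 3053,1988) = 71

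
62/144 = 31/72 = 0.43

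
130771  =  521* 251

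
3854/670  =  5+252/335 = 5.75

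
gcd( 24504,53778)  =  6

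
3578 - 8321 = - 4743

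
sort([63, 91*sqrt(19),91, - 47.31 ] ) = [-47.31,63,91,91*sqrt (19) ] 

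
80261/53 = 1514 + 19/53 = 1514.36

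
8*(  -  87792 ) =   -  702336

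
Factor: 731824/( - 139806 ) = - 424/81 = - 2^3*3^( - 4)*53^1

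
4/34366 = 2/17183 = 0.00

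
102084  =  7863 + 94221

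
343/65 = 343/65 = 5.28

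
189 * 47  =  8883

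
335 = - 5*( - 67 ) 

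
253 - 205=48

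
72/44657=72/44657= 0.00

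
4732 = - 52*(-91)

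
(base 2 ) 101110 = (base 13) 37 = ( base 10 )46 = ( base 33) 1d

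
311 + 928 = 1239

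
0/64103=0 = 0.00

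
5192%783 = 494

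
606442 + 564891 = 1171333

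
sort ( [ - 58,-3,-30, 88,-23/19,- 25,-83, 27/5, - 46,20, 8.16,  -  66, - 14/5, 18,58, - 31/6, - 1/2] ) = [-83,- 66, - 58, - 46,-30,- 25, - 31/6,-3,-14/5,-23/19,-1/2, 27/5, 8.16,18, 20, 58,88] 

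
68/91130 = 34/45565 = 0.00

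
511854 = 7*73122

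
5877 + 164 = 6041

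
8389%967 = 653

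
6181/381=6181/381 = 16.22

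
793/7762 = 793/7762 = 0.10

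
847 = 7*121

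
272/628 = 68/157  =  0.43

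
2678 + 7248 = 9926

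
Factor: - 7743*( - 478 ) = 3701154 = 2^1 *3^1*29^1 * 89^1*239^1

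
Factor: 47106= 2^1*3^2  *2617^1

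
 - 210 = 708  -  918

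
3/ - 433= -1 +430/433 = - 0.01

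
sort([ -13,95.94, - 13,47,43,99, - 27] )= [ - 27, - 13,-13,43 , 47,95.94,99] 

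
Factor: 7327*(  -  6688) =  -49002976 = - 2^5*11^1 * 17^1*19^1*431^1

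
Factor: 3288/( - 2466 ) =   -  4/3  =  - 2^2*3^ ( - 1)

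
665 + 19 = 684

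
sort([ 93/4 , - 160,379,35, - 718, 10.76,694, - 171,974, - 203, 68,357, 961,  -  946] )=[ - 946, - 718, - 203, - 171 , - 160, 10.76, 93/4,35 , 68, 357, 379,694, 961,974]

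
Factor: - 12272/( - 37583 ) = 2^4*7^(  -  2) = 16/49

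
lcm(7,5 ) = 35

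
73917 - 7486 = 66431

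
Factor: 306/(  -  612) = - 1/2=- 2^( - 1)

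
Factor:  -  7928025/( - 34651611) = 2642675/11550537 = 3^(-2)*  5^2*7^1*19^ (  -  1) *15101^1*67547^( - 1)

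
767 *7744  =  5939648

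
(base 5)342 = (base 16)61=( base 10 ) 97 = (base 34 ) 2T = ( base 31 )34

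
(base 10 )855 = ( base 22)1GJ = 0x357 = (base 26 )16n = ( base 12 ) 5B3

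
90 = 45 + 45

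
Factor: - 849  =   - 3^1 * 283^1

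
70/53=70/53 = 1.32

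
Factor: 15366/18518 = 39/47 = 3^1 * 13^1*  47^( - 1 ) 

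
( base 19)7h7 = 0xb29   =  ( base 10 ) 2857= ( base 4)230221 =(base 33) 2kj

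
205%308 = 205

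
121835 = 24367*5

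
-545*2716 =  - 1480220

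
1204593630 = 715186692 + 489406938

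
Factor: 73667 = 11^1*37^1*181^1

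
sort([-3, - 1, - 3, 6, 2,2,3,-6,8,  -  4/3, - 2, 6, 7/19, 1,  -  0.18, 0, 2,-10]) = [ - 10, - 6, - 3,-3, - 2 , - 4/3,  -  1, - 0.18,0, 7/19,1  ,  2,2, 2, 3,6 , 6,8]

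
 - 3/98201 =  -1  +  98198/98201 = - 0.00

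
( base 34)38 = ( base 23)4i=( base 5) 420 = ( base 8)156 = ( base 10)110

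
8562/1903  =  4  +  950/1903 = 4.50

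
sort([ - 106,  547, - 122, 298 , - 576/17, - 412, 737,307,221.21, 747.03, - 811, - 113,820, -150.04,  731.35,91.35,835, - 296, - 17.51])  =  [ - 811, - 412, - 296, - 150.04, - 122,-113, - 106, - 576/17 , - 17.51 , 91.35, 221.21 , 298,307,547, 731.35,737,747.03,820 , 835]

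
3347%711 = 503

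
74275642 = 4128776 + 70146866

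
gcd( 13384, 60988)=4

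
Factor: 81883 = 81883^1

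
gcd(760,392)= 8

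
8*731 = 5848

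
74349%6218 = 5951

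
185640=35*5304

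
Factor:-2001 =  - 3^1*23^1*29^1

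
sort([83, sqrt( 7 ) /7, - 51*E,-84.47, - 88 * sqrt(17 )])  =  [ - 88*sqrt (17),  -  51 * E, - 84.47,sqrt(7 ) /7,  83]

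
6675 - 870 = 5805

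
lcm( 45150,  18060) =90300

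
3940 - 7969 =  - 4029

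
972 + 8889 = 9861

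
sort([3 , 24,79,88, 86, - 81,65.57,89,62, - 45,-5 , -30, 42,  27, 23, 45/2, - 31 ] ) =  [-81, - 45,-31, -30, - 5,3,45/2,23, 24, 27,42 , 62,65.57, 79, 86,88 , 89 ] 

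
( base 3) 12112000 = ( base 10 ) 4023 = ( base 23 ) 7dl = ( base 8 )7667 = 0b111110110111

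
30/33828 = 5/5638 = 0.00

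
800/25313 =800/25313 = 0.03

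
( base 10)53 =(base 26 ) 21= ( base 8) 65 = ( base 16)35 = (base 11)49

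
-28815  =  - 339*85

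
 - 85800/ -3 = 28600 + 0/1  =  28600.00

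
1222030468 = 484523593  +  737506875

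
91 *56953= 5182723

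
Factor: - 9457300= -2^2*5^2*94573^1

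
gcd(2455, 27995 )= 5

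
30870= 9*3430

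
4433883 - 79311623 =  - 74877740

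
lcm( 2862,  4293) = 8586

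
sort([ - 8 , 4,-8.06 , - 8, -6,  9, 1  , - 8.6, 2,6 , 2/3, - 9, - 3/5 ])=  [- 9,-8.6, -8.06,-8,-8,  -  6, - 3/5,2/3,1, 2, 4,6 , 9 ] 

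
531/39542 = 531/39542 = 0.01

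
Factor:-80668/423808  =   - 2^(-5)*11^(-1 )*67^1= - 67/352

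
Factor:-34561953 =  - 3^2*857^1*4481^1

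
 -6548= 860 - 7408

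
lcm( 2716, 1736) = 168392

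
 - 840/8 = - 105 = -105.00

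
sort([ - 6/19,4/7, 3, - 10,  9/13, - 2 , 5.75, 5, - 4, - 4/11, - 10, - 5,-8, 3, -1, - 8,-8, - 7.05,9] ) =[ - 10,-10, - 8, - 8, - 8, - 7.05, - 5, -4, -2, - 1,  -  4/11, - 6/19  ,  4/7,9/13,3, 3,  5, 5.75,9 ]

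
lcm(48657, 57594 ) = 2822106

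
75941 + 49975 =125916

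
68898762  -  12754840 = 56143922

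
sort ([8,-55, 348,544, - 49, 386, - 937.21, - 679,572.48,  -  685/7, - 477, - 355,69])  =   [ -937.21,  -  679, - 477,- 355 , - 685/7, - 55, - 49,8,  69,348,386,544,572.48 ]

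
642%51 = 30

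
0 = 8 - 8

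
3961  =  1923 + 2038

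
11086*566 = 6274676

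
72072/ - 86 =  - 839 + 41/43 = - 838.05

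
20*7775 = 155500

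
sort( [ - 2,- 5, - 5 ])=[ - 5, - 5, - 2] 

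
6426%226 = 98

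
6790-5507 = 1283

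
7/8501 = 7/8501 = 0.00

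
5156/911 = 5 + 601/911 =5.66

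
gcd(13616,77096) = 184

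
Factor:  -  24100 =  - 2^2 * 5^2*241^1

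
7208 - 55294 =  - 48086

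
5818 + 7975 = 13793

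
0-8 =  - 8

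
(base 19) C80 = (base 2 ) 1000110000100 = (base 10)4484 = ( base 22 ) 95I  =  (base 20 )b44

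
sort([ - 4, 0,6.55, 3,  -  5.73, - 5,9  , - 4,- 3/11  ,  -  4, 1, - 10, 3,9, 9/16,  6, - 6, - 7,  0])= [  -  10, - 7,- 6, - 5.73,  -  5,  -  4, - 4, - 4 , - 3/11, 0, 0,  9/16, 1, 3, 3, 6, 6.55,9, 9]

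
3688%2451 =1237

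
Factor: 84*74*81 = 2^3*3^5 * 7^1 * 37^1 = 503496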